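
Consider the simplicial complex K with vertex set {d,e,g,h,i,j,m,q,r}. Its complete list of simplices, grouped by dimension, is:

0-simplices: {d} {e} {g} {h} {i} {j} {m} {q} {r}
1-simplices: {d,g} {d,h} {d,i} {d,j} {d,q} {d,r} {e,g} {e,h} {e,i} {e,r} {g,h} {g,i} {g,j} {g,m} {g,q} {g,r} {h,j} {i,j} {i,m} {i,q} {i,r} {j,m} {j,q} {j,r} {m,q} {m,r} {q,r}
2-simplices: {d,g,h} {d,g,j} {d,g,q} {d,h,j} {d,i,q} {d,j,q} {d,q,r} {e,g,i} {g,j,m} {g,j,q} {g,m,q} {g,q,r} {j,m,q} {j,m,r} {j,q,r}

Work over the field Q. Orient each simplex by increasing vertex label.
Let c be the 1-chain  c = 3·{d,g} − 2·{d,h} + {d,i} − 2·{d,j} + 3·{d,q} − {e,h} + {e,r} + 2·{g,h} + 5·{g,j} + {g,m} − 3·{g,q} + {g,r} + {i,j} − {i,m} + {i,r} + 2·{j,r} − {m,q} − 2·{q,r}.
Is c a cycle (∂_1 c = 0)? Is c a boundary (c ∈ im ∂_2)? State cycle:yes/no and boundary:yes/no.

cycle:no boundary:no

n_0=9 n_1=27 n_2=15  [Q]
∂1: piv[dg,dh,di,dj,dq,dr,eg,gm] rk=8  ker:eh,ei,er,gh,gi,gj,gq,gr,hj,ij,im,iq,ir,jm,jq,jr,mq,mr,qr
∂2: piv[dgh,dgj,dgq,dhj,diq,djq,dqr,egi,gjm,gmq,gqr,jmr,jqr] rk=13  ker:gjq,jmq
∂1c = −3·{d} − 3·{g} − {h} + 2·{j} + {m} + {q} + 3·{r}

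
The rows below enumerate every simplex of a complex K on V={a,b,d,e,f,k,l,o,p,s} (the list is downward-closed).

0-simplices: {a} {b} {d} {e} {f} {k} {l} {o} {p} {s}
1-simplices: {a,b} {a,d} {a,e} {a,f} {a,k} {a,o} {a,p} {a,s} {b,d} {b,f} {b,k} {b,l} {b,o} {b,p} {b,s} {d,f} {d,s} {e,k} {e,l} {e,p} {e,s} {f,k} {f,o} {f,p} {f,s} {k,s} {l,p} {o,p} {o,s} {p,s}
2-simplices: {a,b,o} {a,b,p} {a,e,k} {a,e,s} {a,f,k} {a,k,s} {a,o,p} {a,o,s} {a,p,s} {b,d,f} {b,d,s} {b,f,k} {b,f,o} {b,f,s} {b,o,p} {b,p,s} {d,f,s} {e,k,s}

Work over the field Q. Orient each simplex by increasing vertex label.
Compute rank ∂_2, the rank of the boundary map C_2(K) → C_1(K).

n_0=10 n_1=30 n_2=18  [Q]
∂1: piv[ab,ad,ae,af,ak,ao,ap,as,bl] rk=9  ker:bd,bf,bk,bo,bp,bs,df,ds,ek,el,ep,es,fk,fo,fp,fs,ks,lp,op,os,ps
∂2: piv[abo,abp,aek,aes,afk,aks,aop,aos,aps,bdf,bds,bfk,bfo,bfs,bps] rk=15  ker:bop,dfs,eks
rk∂_2=15

rank∂_2=15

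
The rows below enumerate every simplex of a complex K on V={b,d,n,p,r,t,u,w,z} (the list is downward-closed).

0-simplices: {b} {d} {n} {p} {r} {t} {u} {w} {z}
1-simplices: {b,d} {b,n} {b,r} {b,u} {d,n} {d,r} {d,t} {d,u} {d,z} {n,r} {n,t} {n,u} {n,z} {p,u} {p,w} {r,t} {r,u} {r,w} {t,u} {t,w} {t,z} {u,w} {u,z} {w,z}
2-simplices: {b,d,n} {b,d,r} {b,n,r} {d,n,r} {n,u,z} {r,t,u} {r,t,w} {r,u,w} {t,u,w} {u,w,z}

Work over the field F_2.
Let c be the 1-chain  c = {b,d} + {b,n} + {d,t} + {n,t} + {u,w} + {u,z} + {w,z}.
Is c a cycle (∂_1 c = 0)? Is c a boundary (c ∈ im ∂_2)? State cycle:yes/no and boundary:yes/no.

n_0=9 n_1=24 n_2=10  [Z2]
∂1: piv[bd,bn,br,bu,dt,dz,pu,pw] rk=8  ker:dn,dr,du,nr,nt,nu,nz,rt,ru,rw,tu,tw,tz,uw,uz,wz
∂2: piv[bdn,bdr,bnr,nuz,rtu,rtw,ruw,uwz] rk=8  ker:dnr,tuw
∂1c = 0
c vs im∂2: residual ≠ 0 ⇒ not boundary

cycle:yes boundary:no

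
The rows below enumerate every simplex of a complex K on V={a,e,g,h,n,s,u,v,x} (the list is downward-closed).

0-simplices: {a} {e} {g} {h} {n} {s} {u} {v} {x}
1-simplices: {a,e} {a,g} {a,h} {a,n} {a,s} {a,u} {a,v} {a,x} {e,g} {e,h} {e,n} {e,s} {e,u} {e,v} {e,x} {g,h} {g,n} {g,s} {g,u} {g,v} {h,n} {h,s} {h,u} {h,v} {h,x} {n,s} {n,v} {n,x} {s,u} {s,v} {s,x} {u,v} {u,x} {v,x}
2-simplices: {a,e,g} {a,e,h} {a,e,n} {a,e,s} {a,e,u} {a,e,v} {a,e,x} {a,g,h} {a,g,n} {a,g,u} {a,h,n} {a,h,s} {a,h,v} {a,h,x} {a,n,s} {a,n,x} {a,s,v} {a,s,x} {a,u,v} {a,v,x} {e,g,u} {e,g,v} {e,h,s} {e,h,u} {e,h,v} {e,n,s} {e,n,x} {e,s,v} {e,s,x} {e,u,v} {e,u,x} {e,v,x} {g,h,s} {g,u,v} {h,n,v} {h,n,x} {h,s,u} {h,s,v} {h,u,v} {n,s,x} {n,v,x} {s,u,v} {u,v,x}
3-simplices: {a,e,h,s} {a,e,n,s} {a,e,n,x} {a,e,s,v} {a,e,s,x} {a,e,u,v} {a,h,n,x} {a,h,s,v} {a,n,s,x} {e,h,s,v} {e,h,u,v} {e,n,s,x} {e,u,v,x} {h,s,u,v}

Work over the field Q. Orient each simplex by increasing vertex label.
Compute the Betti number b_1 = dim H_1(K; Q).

b_1=0

n_0=9 n_1=34 n_2=43 n_3=14  [Q]
∂1: piv[ae,ag,ah,an,as,au,av,ax] rk=8  ker:eg,eh,en,es,eu,ev,ex,gh,gn,gs,gu,gv,hn,hs,hu,hv,hx,ns,nv,nx,su,sv,sx,uv,ux,vx
∂2: piv[aeg,aeh,aen,aes,aeu,aev,aex,agh,agn,agu,ahn,ahs,ahv,ahx,ans,anx,asv,asx,auv,avx,egv,ehu,eux,ghs,hnv,hsu] rk=26  ker:egu,ehs,ehv,ens,enx,esv,esx,euv,evx,guv,hnx,hsv,huv,nsx,nvx,suv,uvx
∂3: piv[aehs,aens,aenx,aesv,aesx,aeuv,ahnx,ahsv,ansx,ehsv,ehuv,euvx,hsuv] rk=13  ker:ensx
b_1=(34−8)−26=0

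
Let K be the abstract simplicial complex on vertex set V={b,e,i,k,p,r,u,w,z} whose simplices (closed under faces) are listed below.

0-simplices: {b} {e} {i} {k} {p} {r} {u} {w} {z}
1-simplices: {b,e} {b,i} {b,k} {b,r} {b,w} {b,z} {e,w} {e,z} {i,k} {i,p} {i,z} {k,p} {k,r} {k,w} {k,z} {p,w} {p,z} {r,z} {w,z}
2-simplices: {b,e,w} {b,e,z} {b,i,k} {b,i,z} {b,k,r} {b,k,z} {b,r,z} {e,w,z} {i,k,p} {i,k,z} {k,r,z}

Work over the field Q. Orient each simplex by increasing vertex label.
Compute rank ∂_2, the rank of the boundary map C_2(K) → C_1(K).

rank∂_2=9

n_0=9 n_1=19 n_2=11  [Q]
∂1: piv[be,bi,bk,br,bw,bz,ip] rk=7  ker:ew,ez,ik,iz,kp,kr,kw,kz,pw,pz,rz,wz
∂2: piv[bew,bez,bik,biz,bkr,bkz,brz,ewz,ikp] rk=9  ker:ikz,krz
rk∂_2=9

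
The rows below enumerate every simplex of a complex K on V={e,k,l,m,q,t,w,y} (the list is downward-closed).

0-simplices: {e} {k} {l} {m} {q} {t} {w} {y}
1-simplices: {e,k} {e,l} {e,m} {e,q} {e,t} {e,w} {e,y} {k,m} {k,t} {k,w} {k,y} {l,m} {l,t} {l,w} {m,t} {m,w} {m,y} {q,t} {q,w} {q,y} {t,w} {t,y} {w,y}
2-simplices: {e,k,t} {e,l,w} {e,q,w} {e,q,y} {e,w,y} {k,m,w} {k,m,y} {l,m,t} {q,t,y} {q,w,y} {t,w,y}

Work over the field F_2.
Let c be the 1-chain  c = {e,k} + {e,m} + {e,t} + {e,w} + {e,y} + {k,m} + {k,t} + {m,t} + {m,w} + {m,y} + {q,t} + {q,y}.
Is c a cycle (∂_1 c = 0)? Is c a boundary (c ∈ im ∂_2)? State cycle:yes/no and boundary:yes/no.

n_0=8 n_1=23 n_2=11  [Z2]
∂1: piv[ek,el,em,eq,et,ew,ey] rk=7  ker:km,kt,kw,ky,lm,lt,lw,mt,mw,my,qt,qw,qy,tw,ty,wy
∂2: piv[ekt,elw,eqw,eqy,ewy,kmw,kmy,lmt,qty,twy] rk=10  ker:qwy
∂1c = {e} + {k} + {m} + {y}

cycle:no boundary:no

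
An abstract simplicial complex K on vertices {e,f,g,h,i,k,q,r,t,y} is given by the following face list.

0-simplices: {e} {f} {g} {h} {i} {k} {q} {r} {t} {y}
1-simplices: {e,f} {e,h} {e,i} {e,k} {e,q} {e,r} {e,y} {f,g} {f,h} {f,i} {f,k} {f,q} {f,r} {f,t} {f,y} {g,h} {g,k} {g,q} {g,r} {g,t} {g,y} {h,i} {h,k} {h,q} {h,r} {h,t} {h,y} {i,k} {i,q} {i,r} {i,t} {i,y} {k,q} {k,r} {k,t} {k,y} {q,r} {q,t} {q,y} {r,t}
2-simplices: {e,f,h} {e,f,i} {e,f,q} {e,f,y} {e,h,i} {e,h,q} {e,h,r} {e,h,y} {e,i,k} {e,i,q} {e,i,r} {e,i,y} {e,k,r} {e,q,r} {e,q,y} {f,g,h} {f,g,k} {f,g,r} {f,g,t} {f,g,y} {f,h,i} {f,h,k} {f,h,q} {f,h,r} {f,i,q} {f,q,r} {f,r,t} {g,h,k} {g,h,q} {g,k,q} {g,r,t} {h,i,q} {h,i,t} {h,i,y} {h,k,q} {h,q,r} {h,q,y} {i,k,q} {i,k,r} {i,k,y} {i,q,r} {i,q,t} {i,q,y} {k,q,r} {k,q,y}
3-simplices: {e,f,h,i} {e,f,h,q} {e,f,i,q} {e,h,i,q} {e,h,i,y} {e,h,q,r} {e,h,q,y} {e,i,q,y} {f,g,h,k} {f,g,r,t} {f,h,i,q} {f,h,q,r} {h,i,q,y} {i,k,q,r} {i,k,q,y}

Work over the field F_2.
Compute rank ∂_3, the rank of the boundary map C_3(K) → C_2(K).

rank∂_3=13

n_0=10 n_1=40 n_2=45 n_3=15  [Z2]
∂1: piv[ef,eh,ei,ek,eq,er,ey,fg,ft] rk=9  ker:fh,fi,fk,fq,fr,fy,gh,gk,gq,gr,gt,gy,hi,hk,hq,hr,ht,hy,ik,iq,ir,it,iy,kq,kr,kt,ky,qr,qt,qy,rt
∂2: piv[efh,efi,efq,efy,ehi,ehq,ehr,ehy,eik,eiq,eir,eiy,ekr,eqr,eqy,fgh,fgk,fgr,fgt,fgy,fhk,fhr,frt,ghq,gkq,hit,ikq,iky,iqt] rk=29  ker:fhi,fhq,fiq,fqr,ghk,grt,hiq,hiy,hkq,hqr,hqy,ikr,iqr,iqy,kqr,kqy
∂3: piv[efhi,efhq,efiq,ehiq,ehiy,ehqr,ehqy,eiqy,fghk,fgrt,fhqr,ikqr,ikqy] rk=13  ker:fhiq,hiqy
rk∂_3=13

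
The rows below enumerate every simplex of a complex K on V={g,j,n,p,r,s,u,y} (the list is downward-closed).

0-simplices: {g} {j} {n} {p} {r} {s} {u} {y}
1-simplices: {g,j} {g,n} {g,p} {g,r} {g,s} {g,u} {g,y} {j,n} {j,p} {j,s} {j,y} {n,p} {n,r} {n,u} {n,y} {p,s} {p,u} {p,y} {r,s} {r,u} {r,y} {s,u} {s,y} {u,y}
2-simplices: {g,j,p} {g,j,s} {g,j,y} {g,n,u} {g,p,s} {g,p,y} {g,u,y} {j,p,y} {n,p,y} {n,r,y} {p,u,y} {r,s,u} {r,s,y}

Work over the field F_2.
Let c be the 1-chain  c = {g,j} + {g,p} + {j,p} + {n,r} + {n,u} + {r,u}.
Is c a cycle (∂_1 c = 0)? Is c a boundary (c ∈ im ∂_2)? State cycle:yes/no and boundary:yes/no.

n_0=8 n_1=24 n_2=13  [Z2]
∂1: piv[gj,gn,gp,gr,gs,gu,gy] rk=7  ker:jn,jp,js,jy,np,nr,nu,ny,ps,pu,py,rs,ru,ry,su,sy,uy
∂2: piv[gjp,gjs,gjy,gnu,gps,gpy,guy,npy,nry,puy,rsu,rsy] rk=12  ker:jpy
∂1c = 0
c vs im∂2: residual ≠ 0 ⇒ not boundary

cycle:yes boundary:no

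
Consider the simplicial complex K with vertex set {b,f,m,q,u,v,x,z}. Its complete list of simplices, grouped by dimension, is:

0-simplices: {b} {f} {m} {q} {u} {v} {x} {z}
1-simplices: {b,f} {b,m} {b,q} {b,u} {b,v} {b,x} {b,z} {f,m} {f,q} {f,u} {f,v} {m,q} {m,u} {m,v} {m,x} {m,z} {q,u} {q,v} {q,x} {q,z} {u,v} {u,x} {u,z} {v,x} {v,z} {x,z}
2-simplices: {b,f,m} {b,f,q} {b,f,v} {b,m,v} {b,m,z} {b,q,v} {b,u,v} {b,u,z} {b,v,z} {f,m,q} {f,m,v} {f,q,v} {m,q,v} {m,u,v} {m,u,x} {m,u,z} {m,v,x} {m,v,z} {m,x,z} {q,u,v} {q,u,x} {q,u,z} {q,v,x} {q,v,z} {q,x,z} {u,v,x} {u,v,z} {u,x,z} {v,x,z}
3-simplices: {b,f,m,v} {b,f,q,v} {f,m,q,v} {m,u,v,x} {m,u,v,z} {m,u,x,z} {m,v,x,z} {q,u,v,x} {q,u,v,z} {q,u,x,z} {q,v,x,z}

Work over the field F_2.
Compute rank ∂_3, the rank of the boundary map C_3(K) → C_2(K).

rank∂_3=10

n_0=8 n_1=26 n_2=29 n_3=11  [Z2]
∂1: piv[bf,bm,bq,bu,bv,bx,bz] rk=7  ker:fm,fq,fu,fv,mq,mu,mv,mx,mz,qu,qv,qx,qz,uv,ux,uz,vx,vz,xz
∂2: piv[bfm,bfq,bfv,bmv,bmz,bqv,buv,buz,bvz,fmq,muv,mux,mvx,mxz,quv,qux,quz] rk=17  ker:fmv,fqv,mqv,muz,mvz,qvx,qvz,qxz,uvx,uvz,uxz,vxz
∂3: piv[bfmv,bfqv,fmqv,muvx,muvz,muxz,mvxz,quvx,quvz,quxz] rk=10  ker:qvxz
rk∂_3=10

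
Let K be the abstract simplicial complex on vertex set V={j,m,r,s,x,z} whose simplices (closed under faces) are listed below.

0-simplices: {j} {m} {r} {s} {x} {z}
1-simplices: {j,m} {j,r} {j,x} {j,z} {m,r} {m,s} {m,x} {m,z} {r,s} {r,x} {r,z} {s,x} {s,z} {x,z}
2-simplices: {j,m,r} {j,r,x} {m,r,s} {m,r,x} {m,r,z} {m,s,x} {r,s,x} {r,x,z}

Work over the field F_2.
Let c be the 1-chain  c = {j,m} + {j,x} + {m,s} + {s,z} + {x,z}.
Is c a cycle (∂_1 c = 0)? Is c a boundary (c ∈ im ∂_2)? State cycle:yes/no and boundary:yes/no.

cycle:yes boundary:no

n_0=6 n_1=14 n_2=8  [Z2]
∂1: piv[jm,jr,jx,jz,ms] rk=5  ker:mr,mx,mz,rs,rx,rz,sx,sz,xz
∂2: piv[jmr,jrx,mrs,mrx,mrz,msx,rxz] rk=7  ker:rsx
∂1c = 0
c vs im∂2: residual ≠ 0 ⇒ not boundary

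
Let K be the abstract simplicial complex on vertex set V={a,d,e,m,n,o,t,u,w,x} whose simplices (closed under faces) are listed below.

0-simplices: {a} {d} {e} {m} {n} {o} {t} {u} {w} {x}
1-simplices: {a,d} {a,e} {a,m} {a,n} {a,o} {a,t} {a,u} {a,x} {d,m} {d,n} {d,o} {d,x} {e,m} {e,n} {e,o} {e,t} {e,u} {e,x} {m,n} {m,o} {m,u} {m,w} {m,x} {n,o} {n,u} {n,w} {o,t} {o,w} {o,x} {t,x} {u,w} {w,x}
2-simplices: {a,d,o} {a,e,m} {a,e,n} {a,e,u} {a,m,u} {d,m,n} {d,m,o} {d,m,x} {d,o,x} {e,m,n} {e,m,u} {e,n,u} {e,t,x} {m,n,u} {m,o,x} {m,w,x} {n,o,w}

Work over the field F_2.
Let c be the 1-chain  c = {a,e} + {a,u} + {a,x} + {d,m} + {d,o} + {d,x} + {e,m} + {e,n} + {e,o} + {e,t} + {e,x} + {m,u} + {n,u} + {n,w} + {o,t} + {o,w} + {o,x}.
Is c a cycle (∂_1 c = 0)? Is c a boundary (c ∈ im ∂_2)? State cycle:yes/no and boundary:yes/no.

n_0=10 n_1=32 n_2=17  [Z2]
∂1: piv[ad,ae,am,an,ao,at,au,ax,mw] rk=9  ker:dm,dn,do,dx,em,en,eo,et,eu,ex,mn,mo,mu,mx,no,nu,nw,ot,ow,ox,tx,uw,wx
∂2: piv[ado,aem,aen,aeu,amu,dmn,dmo,dmx,dox,emn,enu,etx,mwx,now] rk=14  ker:emu,mnu,mox
∂1c = {a} + {d} + {m} + {n} + {o} + {u}

cycle:no boundary:no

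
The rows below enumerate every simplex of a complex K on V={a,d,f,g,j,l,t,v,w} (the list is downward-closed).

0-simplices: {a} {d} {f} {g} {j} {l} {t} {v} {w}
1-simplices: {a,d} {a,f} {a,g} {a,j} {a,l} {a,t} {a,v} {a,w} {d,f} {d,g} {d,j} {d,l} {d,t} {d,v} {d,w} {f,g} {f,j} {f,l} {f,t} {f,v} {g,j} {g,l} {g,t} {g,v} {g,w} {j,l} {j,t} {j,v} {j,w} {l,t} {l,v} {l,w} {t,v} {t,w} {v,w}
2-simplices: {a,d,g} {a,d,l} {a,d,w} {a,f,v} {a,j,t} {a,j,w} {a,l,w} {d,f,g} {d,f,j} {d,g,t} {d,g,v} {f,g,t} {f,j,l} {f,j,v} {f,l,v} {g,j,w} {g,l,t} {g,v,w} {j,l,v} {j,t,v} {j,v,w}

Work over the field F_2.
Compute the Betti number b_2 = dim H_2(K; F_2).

n_0=9 n_1=35 n_2=21  [Z2]
∂1: piv[ad,af,ag,aj,al,at,av,aw] rk=8  ker:df,dg,dj,dl,dt,dv,dw,fg,fj,fl,ft,fv,gj,gl,gt,gv,gw,jl,jt,jv,jw,lt,lv,lw,tv,tw,vw
∂2: piv[adg,adl,adw,afv,ajt,ajw,alw,dfg,dfj,dgt,dgv,fgt,fjl,fjv,flv,gjw,glt,gvw,jtv,jvw] rk=20  ker:jlv
b_2=(21−20)−0=1

b_2=1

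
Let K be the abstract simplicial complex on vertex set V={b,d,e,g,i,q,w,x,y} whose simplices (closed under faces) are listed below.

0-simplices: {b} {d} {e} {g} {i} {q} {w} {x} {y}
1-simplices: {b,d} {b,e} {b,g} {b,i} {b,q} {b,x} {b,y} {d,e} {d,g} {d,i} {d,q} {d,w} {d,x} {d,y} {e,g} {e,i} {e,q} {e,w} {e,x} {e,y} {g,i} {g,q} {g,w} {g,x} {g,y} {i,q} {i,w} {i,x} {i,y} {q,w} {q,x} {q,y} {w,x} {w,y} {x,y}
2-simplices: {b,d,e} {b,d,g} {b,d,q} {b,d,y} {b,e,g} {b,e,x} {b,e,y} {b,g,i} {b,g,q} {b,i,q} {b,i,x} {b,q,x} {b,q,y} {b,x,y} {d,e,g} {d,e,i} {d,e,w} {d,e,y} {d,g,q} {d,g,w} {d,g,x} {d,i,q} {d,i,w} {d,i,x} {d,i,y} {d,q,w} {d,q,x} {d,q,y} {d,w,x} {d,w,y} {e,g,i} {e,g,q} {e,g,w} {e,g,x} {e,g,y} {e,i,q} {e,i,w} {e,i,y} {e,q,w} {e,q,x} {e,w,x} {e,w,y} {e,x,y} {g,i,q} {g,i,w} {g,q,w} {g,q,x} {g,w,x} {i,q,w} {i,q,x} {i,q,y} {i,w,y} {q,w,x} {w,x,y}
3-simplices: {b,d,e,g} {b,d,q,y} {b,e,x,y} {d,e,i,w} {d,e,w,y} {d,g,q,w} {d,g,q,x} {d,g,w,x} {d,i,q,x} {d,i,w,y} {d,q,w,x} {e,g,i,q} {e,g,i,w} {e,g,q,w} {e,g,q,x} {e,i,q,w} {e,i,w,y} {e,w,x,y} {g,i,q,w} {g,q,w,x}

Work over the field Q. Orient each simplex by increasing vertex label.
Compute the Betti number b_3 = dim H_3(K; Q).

n_0=9 n_1=35 n_2=54 n_3=20  [Q]
∂1: piv[bd,be,bg,bi,bq,bx,by,dw] rk=8  ker:de,dg,di,dq,dx,dy,eg,ei,eq,ew,ex,ey,gi,gq,gw,gx,gy,iq,iw,ix,iy,qw,qx,qy,wx,wy,xy
∂2: piv[bde,bdg,bdq,bdy,beg,bex,bey,bgi,bgq,biq,bix,bqx,bqy,bxy,dei,dew,dgw,dgx,diq,diw,dix,diy,dqw,dwx,dwy,egq,egy] rk=27  ker:deg,dey,dgq,dqx,dqy,egi,egw,egx,eiq,eiw,eiy,eqw,eqx,ewx,ewy,exy,giq,giw,gqw,gqx,gwx,iqw,iqx,iqy,iwy,qwx,wxy
∂3: piv[bdeg,bdqy,bexy,deiw,dewy,dgqw,dgqx,dgwx,diqx,diwy,dqwx,egiq,egiw,egqw,egqx,eiqw,eiwy,ewxy] rk=18  ker:giqw,gqwx
b_3=(20−18)−0=2

b_3=2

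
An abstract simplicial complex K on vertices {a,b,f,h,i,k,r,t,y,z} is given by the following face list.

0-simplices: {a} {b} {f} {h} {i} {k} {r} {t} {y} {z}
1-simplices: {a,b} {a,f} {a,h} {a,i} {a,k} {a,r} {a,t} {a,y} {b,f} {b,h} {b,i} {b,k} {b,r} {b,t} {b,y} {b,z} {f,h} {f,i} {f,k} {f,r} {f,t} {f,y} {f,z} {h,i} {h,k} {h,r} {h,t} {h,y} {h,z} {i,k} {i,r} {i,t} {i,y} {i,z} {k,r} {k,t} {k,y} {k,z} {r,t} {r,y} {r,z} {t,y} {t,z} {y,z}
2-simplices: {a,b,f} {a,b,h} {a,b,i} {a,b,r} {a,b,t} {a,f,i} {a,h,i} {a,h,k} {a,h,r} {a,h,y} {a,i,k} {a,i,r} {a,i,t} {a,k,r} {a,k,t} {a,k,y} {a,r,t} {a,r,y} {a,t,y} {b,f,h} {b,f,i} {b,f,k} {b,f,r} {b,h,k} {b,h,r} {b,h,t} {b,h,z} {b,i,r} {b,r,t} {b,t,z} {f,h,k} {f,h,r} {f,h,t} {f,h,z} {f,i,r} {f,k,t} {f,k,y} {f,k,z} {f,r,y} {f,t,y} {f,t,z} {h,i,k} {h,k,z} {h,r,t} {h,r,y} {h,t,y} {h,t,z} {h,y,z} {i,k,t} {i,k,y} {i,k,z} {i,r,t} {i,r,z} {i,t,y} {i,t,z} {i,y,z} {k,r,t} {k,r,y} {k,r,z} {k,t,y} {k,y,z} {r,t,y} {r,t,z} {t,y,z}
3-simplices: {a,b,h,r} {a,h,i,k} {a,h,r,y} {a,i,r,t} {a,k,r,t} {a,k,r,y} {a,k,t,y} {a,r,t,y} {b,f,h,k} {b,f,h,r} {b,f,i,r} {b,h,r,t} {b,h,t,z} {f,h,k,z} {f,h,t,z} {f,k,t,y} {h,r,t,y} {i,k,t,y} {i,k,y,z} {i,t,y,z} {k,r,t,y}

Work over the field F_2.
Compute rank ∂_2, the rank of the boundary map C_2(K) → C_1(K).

n_0=10 n_1=44 n_2=64 n_3=21  [Z2]
∂1: piv[ab,af,ah,ai,ak,ar,at,ay,bz] rk=9  ker:bf,bh,bi,bk,br,bt,by,fh,fi,fk,fr,ft,fy,fz,hi,hk,hr,ht,hy,hz,ik,ir,it,iy,iz,kr,kt,ky,kz,rt,ry,rz,ty,tz,yz
∂2: piv[abf,abh,abi,abr,abt,afi,ahi,ahk,ahr,ahy,aik,air,ait,akr,akt,aky,art,ary,aty,bfh,bfk,bfr,bhk,bht,bhz,btz,fht,fhz,fky,fkz,hyz,iky,ikz,irz] rk=34  ker:bfi,bhr,bir,brt,fhk,fhr,fir,fkt,fry,fty,ftz,hik,hkz,hrt,hry,hty,htz,ikt,irt,ity,itz,iyz,krt,kry,krz,kty,kyz,rty,rtz,tyz
∂3: piv[abhr,ahik,ahry,airt,akrt,akry,akty,arty,bfhk,bfhr,bfir,bhrt,bhtz,fhkz,fhtz,fkty,hrty,ikty,ikyz,ityz] rk=20  ker:krty
rk∂_2=34

rank∂_2=34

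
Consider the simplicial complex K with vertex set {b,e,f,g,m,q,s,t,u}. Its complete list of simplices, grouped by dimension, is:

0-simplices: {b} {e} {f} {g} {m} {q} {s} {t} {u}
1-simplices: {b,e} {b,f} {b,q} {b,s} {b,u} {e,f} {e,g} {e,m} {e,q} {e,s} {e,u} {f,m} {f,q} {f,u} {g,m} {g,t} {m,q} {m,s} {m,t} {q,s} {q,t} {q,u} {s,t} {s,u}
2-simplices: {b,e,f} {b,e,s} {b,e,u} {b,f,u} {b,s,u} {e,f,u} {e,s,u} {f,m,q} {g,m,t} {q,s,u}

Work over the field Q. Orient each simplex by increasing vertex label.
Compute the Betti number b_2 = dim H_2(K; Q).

n_0=9 n_1=24 n_2=10  [Q]
∂1: piv[be,bf,bq,bs,bu,eg,em,gt] rk=8  ker:ef,eq,es,eu,fm,fq,fu,gm,mq,ms,mt,qs,qt,qu,st,su
∂2: piv[bef,bes,beu,bfu,bsu,fmq,gmt,qsu] rk=8  ker:efu,esu
b_2=(10−8)−0=2

b_2=2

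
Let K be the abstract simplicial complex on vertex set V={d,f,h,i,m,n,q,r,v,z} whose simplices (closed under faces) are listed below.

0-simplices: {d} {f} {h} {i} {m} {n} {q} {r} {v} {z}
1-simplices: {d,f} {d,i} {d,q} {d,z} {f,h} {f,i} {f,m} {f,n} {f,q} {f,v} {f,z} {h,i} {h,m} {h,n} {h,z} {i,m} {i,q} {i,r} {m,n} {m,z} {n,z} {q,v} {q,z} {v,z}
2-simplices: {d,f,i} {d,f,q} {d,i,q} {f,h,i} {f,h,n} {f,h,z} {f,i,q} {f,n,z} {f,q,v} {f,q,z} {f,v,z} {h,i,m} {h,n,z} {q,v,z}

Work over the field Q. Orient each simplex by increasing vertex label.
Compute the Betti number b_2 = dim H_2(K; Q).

b_2=3

n_0=10 n_1=24 n_2=14  [Q]
∂1: piv[df,di,dq,dz,fh,fm,fn,fv,ir] rk=9  ker:fi,fq,fz,hi,hm,hn,hz,im,iq,mn,mz,nz,qv,qz,vz
∂2: piv[dfi,dfq,diq,fhi,fhn,fhz,fnz,fqv,fqz,fvz,him] rk=11  ker:fiq,hnz,qvz
b_2=(14−11)−0=3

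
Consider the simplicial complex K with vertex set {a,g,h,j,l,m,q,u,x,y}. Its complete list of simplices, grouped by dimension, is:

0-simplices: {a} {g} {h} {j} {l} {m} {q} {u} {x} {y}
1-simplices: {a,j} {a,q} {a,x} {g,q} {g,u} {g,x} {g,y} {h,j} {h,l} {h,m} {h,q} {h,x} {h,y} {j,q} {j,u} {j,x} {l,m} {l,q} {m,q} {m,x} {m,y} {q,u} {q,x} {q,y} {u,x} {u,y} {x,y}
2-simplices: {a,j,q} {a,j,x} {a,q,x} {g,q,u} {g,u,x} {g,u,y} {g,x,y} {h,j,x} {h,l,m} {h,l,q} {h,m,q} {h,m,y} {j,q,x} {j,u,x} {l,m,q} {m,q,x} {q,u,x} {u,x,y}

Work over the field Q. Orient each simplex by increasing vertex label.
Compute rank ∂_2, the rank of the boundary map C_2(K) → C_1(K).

n_0=10 n_1=27 n_2=18  [Q]
∂1: piv[aj,aq,ax,gq,gu,gy,hj,hl,hm] rk=9  ker:gx,hq,hx,hy,jq,ju,jx,lm,lq,mq,mx,my,qu,qx,qy,ux,uy,xy
∂2: piv[ajq,ajx,aqx,gqu,gux,guy,gxy,hjx,hlm,hlq,hmq,hmy,jux,mqx,qux] rk=15  ker:jqx,lmq,uxy
rk∂_2=15

rank∂_2=15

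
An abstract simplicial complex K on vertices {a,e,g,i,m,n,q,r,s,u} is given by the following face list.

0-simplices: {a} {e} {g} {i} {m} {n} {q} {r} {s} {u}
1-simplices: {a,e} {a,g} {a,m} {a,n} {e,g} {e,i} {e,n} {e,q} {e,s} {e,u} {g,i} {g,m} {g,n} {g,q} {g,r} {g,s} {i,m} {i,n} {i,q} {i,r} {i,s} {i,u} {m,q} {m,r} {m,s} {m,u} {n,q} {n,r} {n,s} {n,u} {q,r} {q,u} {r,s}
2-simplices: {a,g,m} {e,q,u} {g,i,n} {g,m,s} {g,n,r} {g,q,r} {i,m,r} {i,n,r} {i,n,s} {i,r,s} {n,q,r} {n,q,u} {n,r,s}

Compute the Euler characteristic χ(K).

n_0=10 n_1=33 n_2=13
χ=+10−33+13=-10

χ(K)=-10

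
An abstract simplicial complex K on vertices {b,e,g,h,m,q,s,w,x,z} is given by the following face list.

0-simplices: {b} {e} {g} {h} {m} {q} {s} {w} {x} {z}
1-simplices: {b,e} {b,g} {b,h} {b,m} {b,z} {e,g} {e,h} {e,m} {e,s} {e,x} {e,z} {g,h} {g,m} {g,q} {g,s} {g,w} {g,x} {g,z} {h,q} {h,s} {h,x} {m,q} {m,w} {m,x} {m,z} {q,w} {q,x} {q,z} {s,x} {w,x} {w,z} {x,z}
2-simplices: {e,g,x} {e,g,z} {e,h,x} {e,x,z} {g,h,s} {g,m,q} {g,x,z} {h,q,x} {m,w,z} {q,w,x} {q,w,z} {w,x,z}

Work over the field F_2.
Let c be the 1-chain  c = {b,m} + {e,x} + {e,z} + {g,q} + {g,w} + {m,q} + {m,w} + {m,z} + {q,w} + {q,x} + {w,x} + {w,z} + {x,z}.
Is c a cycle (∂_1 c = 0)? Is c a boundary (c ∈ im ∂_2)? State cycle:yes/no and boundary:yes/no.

n_0=10 n_1=32 n_2=12  [Z2]
∂1: piv[be,bg,bh,bm,bz,es,ex,gq,gw] rk=9  ker:eg,eh,em,ez,gh,gm,gs,gx,gz,hq,hs,hx,mq,mw,mx,mz,qw,qx,qz,sx,wx,wz,xz
∂2: piv[egx,egz,ehx,exz,ghs,gmq,hqx,mwz,qwx,qwz,wxz] rk=11  ker:gxz
∂1c = {b} + {w}

cycle:no boundary:no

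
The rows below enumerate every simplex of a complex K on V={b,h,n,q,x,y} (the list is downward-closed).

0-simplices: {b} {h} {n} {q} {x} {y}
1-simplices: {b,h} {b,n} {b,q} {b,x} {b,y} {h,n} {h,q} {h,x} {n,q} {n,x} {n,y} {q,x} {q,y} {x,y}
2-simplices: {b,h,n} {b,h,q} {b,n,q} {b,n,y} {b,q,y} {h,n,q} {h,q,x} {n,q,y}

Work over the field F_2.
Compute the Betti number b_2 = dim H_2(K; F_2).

b_2=2

n_0=6 n_1=14 n_2=8  [Z2]
∂1: piv[bh,bn,bq,bx,by] rk=5  ker:hn,hq,hx,nq,nx,ny,qx,qy,xy
∂2: piv[bhn,bhq,bnq,bny,bqy,hqx] rk=6  ker:hnq,nqy
b_2=(8−6)−0=2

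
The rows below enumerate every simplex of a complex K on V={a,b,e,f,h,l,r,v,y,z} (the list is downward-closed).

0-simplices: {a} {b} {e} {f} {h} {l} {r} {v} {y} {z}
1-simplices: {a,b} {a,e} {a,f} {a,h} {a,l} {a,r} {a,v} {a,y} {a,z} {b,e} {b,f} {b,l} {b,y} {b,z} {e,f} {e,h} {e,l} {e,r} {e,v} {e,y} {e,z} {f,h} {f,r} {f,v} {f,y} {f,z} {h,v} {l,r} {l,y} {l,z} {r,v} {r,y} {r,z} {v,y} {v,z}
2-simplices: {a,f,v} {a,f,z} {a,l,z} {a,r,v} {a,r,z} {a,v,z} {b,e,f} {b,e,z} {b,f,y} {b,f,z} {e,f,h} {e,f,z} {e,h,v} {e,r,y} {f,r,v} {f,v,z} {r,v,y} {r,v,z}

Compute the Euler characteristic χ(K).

n_0=10 n_1=35 n_2=18
χ=+10−35+18=-7

χ(K)=-7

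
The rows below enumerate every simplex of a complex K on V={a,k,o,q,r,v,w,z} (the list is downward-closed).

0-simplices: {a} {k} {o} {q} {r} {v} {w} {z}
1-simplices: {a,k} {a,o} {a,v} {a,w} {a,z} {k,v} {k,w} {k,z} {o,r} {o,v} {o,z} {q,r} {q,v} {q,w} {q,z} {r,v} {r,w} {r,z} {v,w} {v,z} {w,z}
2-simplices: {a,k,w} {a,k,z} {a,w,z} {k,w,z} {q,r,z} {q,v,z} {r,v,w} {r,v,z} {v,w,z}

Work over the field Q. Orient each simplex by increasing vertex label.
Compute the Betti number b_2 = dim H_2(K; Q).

n_0=8 n_1=21 n_2=9  [Q]
∂1: piv[ak,ao,av,aw,az,or,qr] rk=7  ker:kv,kw,kz,ov,oz,qv,qw,qz,rv,rw,rz,vw,vz,wz
∂2: piv[akw,akz,awz,qrz,qvz,rvw,rvz,vwz] rk=8  ker:kwz
b_2=(9−8)−0=1

b_2=1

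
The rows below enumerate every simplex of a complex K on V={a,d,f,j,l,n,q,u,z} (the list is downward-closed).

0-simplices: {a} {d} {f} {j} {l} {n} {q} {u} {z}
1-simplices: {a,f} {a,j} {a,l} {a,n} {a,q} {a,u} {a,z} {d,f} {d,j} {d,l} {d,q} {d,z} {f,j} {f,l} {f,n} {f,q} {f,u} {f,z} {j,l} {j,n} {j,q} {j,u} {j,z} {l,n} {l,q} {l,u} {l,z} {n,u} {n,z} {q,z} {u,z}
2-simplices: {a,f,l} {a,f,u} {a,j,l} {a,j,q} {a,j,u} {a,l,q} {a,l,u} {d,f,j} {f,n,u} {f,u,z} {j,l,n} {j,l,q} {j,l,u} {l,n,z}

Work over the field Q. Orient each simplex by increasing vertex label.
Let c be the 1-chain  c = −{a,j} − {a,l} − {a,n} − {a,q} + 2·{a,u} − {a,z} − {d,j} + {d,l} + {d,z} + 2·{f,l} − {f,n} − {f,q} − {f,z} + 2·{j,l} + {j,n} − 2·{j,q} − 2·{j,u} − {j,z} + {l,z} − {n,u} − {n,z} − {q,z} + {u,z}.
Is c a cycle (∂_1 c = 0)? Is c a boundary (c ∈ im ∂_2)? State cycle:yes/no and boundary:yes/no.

cycle:no boundary:no

n_0=9 n_1=31 n_2=14  [Q]
∂1: piv[af,aj,al,an,aq,au,az,df] rk=8  ker:dj,dl,dq,dz,fj,fl,fn,fq,fu,fz,jl,jn,jq,ju,jz,ln,lq,lu,lz,nu,nz,qz,uz
∂2: piv[afl,afu,ajl,ajq,aju,alq,alu,dfj,fnu,fuz,jln,lnz] rk=12  ker:jlq,jlu
∂1c = 3·{a} − {d} + {f} + 3·{l} + {n} − 3·{q} − 2·{u} − 2·{z}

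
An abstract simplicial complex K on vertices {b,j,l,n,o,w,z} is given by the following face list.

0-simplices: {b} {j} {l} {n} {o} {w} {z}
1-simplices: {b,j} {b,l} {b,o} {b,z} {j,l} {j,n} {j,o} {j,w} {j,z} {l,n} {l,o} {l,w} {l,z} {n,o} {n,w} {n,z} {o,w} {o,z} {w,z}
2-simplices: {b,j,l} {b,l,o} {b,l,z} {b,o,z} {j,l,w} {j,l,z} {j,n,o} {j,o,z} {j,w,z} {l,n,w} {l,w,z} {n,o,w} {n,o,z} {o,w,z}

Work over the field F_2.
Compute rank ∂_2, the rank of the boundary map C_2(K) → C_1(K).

rank∂_2=13

n_0=7 n_1=19 n_2=14  [Z2]
∂1: piv[bj,bl,bo,bz,jn,jw] rk=6  ker:jl,jo,jz,ln,lo,lw,lz,no,nw,nz,ow,oz,wz
∂2: piv[bjl,blo,blz,boz,jlw,jlz,jno,joz,jwz,lnw,now,noz,owz] rk=13  ker:lwz
rk∂_2=13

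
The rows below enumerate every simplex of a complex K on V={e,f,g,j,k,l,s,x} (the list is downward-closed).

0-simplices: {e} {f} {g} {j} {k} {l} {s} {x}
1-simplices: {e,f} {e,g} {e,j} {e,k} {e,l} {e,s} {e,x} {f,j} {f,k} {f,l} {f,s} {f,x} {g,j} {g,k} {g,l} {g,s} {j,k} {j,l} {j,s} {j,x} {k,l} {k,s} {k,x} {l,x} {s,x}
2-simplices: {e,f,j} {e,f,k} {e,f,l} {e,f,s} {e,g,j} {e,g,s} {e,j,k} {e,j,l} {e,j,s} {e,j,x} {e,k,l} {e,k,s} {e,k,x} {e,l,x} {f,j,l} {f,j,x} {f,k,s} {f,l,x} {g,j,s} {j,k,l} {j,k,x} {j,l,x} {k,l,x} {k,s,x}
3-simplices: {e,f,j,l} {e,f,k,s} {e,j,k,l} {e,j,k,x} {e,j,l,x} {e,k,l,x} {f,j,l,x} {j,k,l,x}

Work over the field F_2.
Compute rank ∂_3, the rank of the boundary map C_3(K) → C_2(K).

n_0=8 n_1=25 n_2=24 n_3=8  [Z2]
∂1: piv[ef,eg,ej,ek,el,es,ex] rk=7  ker:fj,fk,fl,fs,fx,gj,gk,gl,gs,jk,jl,js,jx,kl,ks,kx,lx,sx
∂2: piv[efj,efk,efl,efs,egj,egs,ejk,ejl,ejs,ejx,ekl,eks,ekx,elx,fjx,ksx] rk=16  ker:fjl,fks,flx,gjs,jkl,jkx,jlx,klx
∂3: piv[efjl,efks,ejkl,ejkx,ejlx,eklx,fjlx] rk=7  ker:jklx
rk∂_3=7

rank∂_3=7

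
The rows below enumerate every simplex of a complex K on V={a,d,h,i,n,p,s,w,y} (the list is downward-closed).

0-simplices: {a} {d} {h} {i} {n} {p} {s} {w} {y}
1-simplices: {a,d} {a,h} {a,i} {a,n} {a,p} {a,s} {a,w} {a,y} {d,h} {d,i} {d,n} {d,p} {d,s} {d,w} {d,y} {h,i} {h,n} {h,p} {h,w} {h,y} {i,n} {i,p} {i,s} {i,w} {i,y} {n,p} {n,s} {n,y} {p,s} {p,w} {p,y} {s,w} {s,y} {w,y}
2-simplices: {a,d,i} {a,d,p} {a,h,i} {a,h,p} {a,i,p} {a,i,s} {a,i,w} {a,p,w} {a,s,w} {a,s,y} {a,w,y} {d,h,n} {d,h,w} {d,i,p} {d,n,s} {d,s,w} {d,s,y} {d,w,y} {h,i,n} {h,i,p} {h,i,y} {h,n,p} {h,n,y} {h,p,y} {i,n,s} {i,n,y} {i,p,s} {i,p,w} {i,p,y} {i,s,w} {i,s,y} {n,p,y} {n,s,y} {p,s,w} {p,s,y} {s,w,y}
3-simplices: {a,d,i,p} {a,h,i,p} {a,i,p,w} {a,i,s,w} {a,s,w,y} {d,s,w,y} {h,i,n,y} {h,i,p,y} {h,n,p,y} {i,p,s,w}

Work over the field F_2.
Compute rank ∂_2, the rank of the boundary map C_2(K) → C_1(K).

rank∂_2=24

n_0=9 n_1=34 n_2=36 n_3=10  [Z2]
∂1: piv[ad,ah,ai,an,ap,as,aw,ay] rk=8  ker:dh,di,dn,dp,ds,dw,dy,hi,hn,hp,hw,hy,in,ip,is,iw,iy,np,ns,ny,ps,pw,py,sw,sy,wy
∂2: piv[adi,adp,ahi,ahp,aip,ais,aiw,apw,asw,asy,awy,dhn,dhw,dns,dsw,dsy,hin,hiy,hnp,hny,hpy,ins,ips,isy] rk=24  ker:dip,dwy,hip,iny,ipw,ipy,isw,npy,nsy,psw,psy,swy
∂3: piv[adip,ahip,aipw,aisw,aswy,dswy,hiny,hipy,hnpy,ipsw] rk=10
rk∂_2=24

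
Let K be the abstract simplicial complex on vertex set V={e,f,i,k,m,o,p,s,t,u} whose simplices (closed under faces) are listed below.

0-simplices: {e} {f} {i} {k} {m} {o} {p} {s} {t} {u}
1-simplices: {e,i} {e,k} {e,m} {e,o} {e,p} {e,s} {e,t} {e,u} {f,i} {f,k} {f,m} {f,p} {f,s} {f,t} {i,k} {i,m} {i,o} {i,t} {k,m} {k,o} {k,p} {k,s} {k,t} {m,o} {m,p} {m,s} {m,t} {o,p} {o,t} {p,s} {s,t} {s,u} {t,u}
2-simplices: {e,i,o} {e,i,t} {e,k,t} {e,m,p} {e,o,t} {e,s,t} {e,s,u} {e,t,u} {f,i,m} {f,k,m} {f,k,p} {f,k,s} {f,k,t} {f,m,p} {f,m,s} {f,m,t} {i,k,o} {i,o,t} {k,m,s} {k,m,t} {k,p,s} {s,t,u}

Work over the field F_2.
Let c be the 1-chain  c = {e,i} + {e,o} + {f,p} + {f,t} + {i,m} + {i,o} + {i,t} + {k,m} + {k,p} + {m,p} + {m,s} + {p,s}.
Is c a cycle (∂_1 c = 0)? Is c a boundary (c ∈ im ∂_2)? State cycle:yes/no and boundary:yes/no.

cycle:yes boundary:no

n_0=10 n_1=33 n_2=22  [Z2]
∂1: piv[ei,ek,em,eo,ep,es,et,eu,fi] rk=9  ker:fk,fm,fp,fs,ft,ik,im,io,it,km,ko,kp,ks,kt,mo,mp,ms,mt,op,ot,ps,st,su,tu
∂2: piv[eio,eit,ekt,emp,eot,est,esu,etu,fim,fkm,fkp,fks,fkt,fmp,fms,fmt,iko,kps] rk=18  ker:iot,kms,kmt,stu
∂1c = 0
c vs im∂2: residual ≠ 0 ⇒ not boundary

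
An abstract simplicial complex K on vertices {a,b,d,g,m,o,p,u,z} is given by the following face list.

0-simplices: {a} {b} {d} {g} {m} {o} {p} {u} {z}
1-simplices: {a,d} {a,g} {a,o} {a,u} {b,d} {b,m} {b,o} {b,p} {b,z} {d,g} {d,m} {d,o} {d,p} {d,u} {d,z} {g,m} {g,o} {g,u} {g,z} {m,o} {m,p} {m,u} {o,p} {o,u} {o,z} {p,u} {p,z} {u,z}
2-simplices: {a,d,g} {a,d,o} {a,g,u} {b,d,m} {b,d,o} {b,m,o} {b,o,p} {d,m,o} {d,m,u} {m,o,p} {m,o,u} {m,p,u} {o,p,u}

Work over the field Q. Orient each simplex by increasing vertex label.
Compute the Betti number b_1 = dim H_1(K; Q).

n_0=9 n_1=28 n_2=13  [Q]
∂1: piv[ad,ag,ao,au,bd,bm,bp,bz] rk=8  ker:bo,dg,dm,do,dp,du,dz,gm,go,gu,gz,mo,mp,mu,op,ou,oz,pu,pz,uz
∂2: piv[adg,ado,agu,bdm,bdo,bmo,bop,dmu,mop,mou,mpu] rk=11  ker:dmo,opu
b_1=(28−8)−11=9

b_1=9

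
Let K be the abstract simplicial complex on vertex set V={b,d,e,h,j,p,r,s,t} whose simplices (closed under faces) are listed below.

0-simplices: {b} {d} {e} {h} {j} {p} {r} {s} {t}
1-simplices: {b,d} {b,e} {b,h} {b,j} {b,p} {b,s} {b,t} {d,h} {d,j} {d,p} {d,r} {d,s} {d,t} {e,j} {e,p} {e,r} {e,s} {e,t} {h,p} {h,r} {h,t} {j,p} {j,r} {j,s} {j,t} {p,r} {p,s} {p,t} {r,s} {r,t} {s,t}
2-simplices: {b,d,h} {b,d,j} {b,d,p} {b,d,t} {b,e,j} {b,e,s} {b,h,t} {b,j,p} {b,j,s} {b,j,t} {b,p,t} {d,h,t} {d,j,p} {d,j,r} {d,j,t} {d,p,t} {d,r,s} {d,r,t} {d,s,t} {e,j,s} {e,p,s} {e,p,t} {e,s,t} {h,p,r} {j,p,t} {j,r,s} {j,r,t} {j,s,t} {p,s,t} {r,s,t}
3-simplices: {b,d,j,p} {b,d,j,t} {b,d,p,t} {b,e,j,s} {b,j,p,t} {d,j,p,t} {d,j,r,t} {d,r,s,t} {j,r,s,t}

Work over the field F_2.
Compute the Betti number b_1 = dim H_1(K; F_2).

n_0=9 n_1=31 n_2=30 n_3=9  [Z2]
∂1: piv[bd,be,bh,bj,bp,bs,bt,dr] rk=8  ker:dh,dj,dp,ds,dt,ej,ep,er,es,et,hp,hr,ht,jp,jr,js,jt,pr,ps,pt,rs,rt,st
∂2: piv[bdh,bdj,bdp,bdt,bej,bes,bht,bjp,bjs,bjt,bpt,djr,drs,drt,dst,eps,ept,est,hpr,jrs] rk=20  ker:dht,djp,djt,dpt,ejs,jpt,jrt,jst,pst,rst
∂3: piv[bdjp,bdjt,bdpt,bejs,bjpt,djrt,drst,jrst] rk=8  ker:djpt
b_1=(31−8)−20=3

b_1=3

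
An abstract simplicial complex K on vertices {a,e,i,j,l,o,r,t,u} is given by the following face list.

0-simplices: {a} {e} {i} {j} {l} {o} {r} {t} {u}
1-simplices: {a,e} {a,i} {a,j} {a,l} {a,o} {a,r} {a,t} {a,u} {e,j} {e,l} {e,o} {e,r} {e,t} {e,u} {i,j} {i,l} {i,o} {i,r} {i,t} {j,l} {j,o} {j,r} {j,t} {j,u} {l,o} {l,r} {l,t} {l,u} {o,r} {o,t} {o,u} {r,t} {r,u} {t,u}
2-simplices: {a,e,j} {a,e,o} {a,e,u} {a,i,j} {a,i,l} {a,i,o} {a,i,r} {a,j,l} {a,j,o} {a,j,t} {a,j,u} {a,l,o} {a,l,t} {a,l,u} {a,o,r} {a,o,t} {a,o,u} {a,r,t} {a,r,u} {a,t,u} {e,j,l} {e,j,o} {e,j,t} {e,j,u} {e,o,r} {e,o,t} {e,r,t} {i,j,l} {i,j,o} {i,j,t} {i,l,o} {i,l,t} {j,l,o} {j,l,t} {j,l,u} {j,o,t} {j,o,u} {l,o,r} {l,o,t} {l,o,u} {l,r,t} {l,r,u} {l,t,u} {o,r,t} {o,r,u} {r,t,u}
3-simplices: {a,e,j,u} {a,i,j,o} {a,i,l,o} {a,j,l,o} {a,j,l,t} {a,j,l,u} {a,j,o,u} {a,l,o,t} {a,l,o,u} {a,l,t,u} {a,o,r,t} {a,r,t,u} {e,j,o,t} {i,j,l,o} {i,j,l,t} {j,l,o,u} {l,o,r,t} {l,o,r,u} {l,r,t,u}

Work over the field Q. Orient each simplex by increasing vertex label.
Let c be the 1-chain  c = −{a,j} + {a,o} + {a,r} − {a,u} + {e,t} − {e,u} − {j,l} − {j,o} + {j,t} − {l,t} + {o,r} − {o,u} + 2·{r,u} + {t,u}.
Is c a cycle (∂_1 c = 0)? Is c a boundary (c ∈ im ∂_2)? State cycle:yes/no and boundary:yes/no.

n_0=9 n_1=34 n_2=46 n_3=19  [Q]
∂1: piv[ae,ai,aj,al,ao,ar,at,au] rk=8  ker:ej,el,eo,er,et,eu,ij,il,io,ir,it,jl,jo,jr,jt,ju,lo,lr,lt,lu,or,ot,ou,rt,ru,tu
∂2: piv[aej,aeo,aeu,aij,ail,aio,air,ajl,ajo,ajt,aju,alo,alt,alu,aor,aot,aou,art,aru,atu,ejl,ejt,eor,ijt,lor] rk=25  ker:ejo,eju,eot,ert,ijl,ijo,ilo,ilt,jlo,jlt,jlu,jot,jou,lot,lou,lrt,lru,ltu,ort,oru,rtu
∂3: piv[aeju,aijo,ailo,ajlo,ajlt,ajlu,ajou,alot,alou,altu,aort,artu,ejot,ijlo,ijlt,lort,loru,lrtu] rk=18  ker:jlou
∂1c = 0
c vs im∂2: reduces to 0 ⇒ boundary

cycle:yes boundary:yes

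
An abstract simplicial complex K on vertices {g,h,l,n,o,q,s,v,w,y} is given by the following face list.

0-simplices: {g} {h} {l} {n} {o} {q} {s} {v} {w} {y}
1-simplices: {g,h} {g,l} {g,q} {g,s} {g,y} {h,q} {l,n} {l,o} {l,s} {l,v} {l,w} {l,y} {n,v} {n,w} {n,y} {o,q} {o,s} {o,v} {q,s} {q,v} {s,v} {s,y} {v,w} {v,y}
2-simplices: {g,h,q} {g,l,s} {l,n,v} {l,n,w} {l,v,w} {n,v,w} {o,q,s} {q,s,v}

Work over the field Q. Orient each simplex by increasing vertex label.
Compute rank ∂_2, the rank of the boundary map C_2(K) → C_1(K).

rank∂_2=7

n_0=10 n_1=24 n_2=8  [Q]
∂1: piv[gh,gl,gq,gs,gy,ln,lo,lv,lw] rk=9  ker:hq,ls,ly,nv,nw,ny,oq,os,ov,qs,qv,sv,sy,vw,vy
∂2: piv[ghq,gls,lnv,lnw,lvw,oqs,qsv] rk=7  ker:nvw
rk∂_2=7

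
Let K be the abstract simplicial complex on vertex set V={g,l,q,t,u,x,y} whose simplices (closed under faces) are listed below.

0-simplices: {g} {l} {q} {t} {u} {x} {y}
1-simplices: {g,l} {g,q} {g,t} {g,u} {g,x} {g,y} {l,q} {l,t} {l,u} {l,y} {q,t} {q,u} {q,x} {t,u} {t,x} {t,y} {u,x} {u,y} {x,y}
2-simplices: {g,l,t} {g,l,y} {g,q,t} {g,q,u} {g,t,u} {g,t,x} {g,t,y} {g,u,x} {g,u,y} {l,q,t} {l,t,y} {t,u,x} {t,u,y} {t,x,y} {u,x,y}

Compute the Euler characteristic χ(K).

χ(K)=3

n_0=7 n_1=19 n_2=15
χ=+7−19+15=3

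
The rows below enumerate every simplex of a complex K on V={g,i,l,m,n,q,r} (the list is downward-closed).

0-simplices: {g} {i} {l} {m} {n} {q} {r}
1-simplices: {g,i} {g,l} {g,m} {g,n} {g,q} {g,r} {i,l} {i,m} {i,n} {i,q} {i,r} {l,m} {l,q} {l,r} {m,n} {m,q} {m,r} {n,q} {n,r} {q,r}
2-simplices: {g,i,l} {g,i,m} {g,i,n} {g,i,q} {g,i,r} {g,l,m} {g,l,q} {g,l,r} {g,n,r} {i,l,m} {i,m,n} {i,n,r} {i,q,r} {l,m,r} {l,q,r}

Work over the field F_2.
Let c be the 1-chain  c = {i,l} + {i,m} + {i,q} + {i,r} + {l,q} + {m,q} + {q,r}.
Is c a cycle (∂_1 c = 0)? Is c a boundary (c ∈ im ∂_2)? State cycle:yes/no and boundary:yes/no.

n_0=7 n_1=20 n_2=15  [Z2]
∂1: piv[gi,gl,gm,gn,gq,gr] rk=6  ker:il,im,in,iq,ir,lm,lq,lr,mn,mq,mr,nq,nr,qr
∂2: piv[gil,gim,gin,giq,gir,glm,glq,glr,gnr,imn,iqr,lmr] rk=12  ker:ilm,inr,lqr
∂1c = 0
c vs im∂2: residual ≠ 0 ⇒ not boundary

cycle:yes boundary:no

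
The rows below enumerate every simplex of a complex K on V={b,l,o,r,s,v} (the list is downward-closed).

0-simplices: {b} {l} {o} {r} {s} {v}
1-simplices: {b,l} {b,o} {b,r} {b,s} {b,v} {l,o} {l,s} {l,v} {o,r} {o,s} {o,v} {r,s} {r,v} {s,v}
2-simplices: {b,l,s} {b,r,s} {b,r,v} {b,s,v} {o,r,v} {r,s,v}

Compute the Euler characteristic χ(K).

n_0=6 n_1=14 n_2=6
χ=+6−14+6=-2

χ(K)=-2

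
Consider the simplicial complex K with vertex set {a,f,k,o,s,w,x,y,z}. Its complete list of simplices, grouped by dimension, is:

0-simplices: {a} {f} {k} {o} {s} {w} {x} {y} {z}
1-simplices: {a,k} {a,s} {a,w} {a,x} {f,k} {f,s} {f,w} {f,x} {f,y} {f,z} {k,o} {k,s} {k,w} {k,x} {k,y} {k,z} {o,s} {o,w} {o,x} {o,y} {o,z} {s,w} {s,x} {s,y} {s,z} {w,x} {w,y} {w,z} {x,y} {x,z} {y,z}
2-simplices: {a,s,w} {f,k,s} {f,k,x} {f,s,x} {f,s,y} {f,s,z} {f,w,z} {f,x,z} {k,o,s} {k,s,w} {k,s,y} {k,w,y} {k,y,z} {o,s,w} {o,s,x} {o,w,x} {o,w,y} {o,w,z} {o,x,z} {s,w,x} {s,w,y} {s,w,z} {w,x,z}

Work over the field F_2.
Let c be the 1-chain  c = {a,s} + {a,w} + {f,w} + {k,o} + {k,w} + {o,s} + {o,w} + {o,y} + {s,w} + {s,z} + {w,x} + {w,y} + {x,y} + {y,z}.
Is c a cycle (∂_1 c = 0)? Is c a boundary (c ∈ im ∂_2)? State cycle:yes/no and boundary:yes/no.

n_0=9 n_1=31 n_2=23  [Z2]
∂1: piv[ak,as,aw,ax,fk,fy,fz,ko] rk=8  ker:fs,fw,fx,ks,kw,kx,ky,kz,os,ow,ox,oy,oz,sw,sx,sy,sz,wx,wy,wz,xy,xz,yz
∂2: piv[asw,fks,fkx,fsx,fsy,fsz,fwz,fxz,kos,ksw,ksy,kwy,kyz,osw,osx,owx,owy,owz,oxz] rk=19  ker:swx,swy,swz,wxz
∂1c = {f} + {w}

cycle:no boundary:no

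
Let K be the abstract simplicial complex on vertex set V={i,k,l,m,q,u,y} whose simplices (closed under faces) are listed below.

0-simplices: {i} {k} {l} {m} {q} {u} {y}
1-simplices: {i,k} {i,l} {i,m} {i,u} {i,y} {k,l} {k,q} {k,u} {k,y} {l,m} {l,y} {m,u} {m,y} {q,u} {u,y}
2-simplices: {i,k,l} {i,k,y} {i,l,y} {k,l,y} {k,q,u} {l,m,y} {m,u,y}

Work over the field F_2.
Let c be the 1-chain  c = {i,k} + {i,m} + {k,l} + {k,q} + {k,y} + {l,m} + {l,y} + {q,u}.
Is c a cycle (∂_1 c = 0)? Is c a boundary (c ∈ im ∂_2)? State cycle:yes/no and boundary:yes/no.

cycle:no boundary:no

n_0=7 n_1=15 n_2=7  [Z2]
∂1: piv[ik,il,im,iu,iy,kq] rk=6  ker:kl,ku,ky,lm,ly,mu,my,qu,uy
∂2: piv[ikl,iky,ily,kqu,lmy,muy] rk=6  ker:kly
∂1c = {l} + {u}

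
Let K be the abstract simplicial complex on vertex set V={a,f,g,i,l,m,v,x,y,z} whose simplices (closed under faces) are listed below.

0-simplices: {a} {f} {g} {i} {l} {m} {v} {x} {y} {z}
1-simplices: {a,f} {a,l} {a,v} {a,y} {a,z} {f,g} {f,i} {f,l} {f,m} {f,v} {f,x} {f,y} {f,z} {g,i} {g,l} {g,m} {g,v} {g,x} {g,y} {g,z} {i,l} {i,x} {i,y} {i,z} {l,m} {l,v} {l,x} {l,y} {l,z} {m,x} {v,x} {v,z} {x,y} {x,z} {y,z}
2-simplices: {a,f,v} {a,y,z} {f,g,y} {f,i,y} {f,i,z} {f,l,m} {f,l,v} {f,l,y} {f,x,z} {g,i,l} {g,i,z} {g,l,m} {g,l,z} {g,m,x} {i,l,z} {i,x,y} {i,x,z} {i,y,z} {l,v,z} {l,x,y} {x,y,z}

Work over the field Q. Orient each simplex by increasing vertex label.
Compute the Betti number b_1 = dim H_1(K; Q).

b_1=7

n_0=10 n_1=35 n_2=21  [Q]
∂1: piv[af,al,av,ay,az,fg,fi,fm,fx] rk=9  ker:fl,fv,fy,fz,gi,gl,gm,gv,gx,gy,gz,il,ix,iy,iz,lm,lv,lx,ly,lz,mx,vx,vz,xy,xz,yz
∂2: piv[afv,ayz,fgy,fiy,fiz,flm,flv,fly,fxz,gil,giz,glm,glz,gmx,ixy,ixz,iyz,lvz,lxy] rk=19  ker:ilz,xyz
b_1=(35−9)−19=7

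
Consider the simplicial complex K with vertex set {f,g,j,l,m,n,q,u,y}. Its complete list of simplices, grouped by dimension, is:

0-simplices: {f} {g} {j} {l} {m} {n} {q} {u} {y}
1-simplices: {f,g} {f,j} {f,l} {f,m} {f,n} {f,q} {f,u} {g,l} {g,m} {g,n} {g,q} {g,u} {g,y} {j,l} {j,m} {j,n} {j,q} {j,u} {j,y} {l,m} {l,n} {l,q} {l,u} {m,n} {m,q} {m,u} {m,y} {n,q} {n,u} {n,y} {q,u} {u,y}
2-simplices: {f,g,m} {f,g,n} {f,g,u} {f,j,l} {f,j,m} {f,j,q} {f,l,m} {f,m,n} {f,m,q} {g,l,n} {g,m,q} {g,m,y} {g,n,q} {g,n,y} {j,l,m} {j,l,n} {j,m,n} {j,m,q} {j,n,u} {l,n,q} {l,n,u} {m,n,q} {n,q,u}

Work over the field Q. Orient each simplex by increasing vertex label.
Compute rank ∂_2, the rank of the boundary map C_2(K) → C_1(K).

n_0=9 n_1=32 n_2=23  [Q]
∂1: piv[fg,fj,fl,fm,fn,fq,fu,gy] rk=8  ker:gl,gm,gn,gq,gu,jl,jm,jn,jq,ju,jy,lm,ln,lq,lu,mn,mq,mu,my,nq,nu,ny,qu,uy
∂2: piv[fgm,fgn,fgu,fjl,fjm,fjq,flm,fmn,fmq,gln,gmq,gmy,gnq,gny,jln,jmn,jnu,lnq,lnu,nqu] rk=20  ker:jlm,jmq,mnq
rk∂_2=20

rank∂_2=20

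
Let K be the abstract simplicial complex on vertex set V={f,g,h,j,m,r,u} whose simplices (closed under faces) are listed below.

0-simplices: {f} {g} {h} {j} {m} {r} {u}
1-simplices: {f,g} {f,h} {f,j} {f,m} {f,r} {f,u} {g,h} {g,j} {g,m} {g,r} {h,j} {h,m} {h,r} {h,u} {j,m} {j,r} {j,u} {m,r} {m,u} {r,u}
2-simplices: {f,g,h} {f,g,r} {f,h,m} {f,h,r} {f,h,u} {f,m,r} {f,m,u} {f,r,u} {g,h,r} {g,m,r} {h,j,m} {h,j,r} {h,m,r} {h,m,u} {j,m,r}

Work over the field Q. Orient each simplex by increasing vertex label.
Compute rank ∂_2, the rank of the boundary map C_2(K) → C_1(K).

n_0=7 n_1=20 n_2=15  [Q]
∂1: piv[fg,fh,fj,fm,fr,fu] rk=6  ker:gh,gj,gm,gr,hj,hm,hr,hu,jm,jr,ju,mr,mu,ru
∂2: piv[fgh,fgr,fhm,fhr,fhu,fmr,fmu,fru,gmr,hjm,hjr] rk=11  ker:ghr,hmr,hmu,jmr
rk∂_2=11

rank∂_2=11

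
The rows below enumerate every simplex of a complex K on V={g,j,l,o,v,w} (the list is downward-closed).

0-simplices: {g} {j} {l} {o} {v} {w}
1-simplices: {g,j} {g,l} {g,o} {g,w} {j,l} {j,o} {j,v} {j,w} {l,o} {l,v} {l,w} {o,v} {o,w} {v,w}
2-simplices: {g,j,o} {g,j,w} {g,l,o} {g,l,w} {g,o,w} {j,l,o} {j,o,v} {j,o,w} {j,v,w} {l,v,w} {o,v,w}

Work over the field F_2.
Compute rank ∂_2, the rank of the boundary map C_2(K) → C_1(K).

n_0=6 n_1=14 n_2=11  [Z2]
∂1: piv[gj,gl,go,gw,jv] rk=5  ker:jl,jo,jw,lo,lv,lw,ov,ow,vw
∂2: piv[gjo,gjw,glo,glw,gow,jlo,jov,jvw,lvw] rk=9  ker:jow,ovw
rk∂_2=9

rank∂_2=9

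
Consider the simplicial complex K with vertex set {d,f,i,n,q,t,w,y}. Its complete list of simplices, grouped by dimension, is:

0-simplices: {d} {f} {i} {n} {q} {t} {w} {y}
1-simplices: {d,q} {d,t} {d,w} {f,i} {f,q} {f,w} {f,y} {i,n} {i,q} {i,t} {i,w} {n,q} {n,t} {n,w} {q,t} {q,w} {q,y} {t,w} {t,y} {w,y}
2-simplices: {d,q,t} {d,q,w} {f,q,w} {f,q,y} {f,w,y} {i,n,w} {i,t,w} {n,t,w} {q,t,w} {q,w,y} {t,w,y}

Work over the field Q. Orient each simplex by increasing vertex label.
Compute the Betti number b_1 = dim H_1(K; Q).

n_0=8 n_1=20 n_2=11  [Q]
∂1: piv[dq,dt,dw,fi,fq,fy,in] rk=7  ker:fw,iq,it,iw,nq,nt,nw,qt,qw,qy,tw,ty,wy
∂2: piv[dqt,dqw,fqw,fqy,fwy,inw,itw,ntw,qtw,twy] rk=10  ker:qwy
b_1=(20−7)−10=3

b_1=3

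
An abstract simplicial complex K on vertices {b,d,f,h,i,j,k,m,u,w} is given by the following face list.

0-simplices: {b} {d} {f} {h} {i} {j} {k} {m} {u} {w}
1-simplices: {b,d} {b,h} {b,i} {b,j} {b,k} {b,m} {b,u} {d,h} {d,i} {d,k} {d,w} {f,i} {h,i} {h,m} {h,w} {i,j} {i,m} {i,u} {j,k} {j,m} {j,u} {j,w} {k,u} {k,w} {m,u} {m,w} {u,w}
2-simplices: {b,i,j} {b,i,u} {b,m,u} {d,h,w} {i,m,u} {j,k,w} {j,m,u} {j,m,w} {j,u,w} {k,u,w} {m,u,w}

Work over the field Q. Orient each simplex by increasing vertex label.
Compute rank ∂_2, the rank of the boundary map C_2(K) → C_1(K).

n_0=10 n_1=27 n_2=11  [Q]
∂1: piv[bd,bh,bi,bj,bk,bm,bu,dw,fi] rk=9  ker:dh,di,dk,hi,hm,hw,ij,im,iu,jk,jm,ju,jw,ku,kw,mu,mw,uw
∂2: piv[bij,biu,bmu,dhw,imu,jkw,jmu,jmw,juw,kuw] rk=10  ker:muw
rk∂_2=10

rank∂_2=10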